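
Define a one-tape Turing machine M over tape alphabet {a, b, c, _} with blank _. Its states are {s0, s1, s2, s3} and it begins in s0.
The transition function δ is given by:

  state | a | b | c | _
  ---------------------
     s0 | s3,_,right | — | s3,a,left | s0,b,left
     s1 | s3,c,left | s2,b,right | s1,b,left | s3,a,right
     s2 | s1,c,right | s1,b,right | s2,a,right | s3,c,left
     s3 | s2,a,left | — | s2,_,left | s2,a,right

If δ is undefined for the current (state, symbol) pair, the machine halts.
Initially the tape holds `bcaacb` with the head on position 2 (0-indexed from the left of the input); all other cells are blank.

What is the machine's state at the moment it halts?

state=s0 head=2 tape=bc[a]acb   (s0,a)→(s3,_,right)
state=s3 head=3 tape=bc_[a]cb   (s3,a)→(s2,a,left)
state=s2 head=2 tape=bc[_]acb   (s2,_)→(s3,c,left)
state=s3 head=1 tape=b[c]cacb   (s3,c)→(s2,_,left)
state=s2 head=0 tape=[b]_cacb   (s2,b)→(s1,b,right)
state=s1 head=1 tape=b[_]cacb   (s1,_)→(s3,a,right)
state=s3 head=2 tape=ba[c]acb   (s3,c)→(s2,_,left)
state=s2 head=1 tape=b[a]_acb   (s2,a)→(s1,c,right)
state=s1 head=2 tape=bc[_]acb   (s1,_)→(s3,a,right)
state=s3 head=3 tape=bca[a]cb   (s3,a)→(s2,a,left)
state=s2 head=2 tape=bc[a]acb   (s2,a)→(s1,c,right)
state=s1 head=3 tape=bcc[a]cb   (s1,a)→(s3,c,left)
state=s3 head=2 tape=bc[c]ccb   (s3,c)→(s2,_,left)
state=s2 head=1 tape=b[c]_ccb   (s2,c)→(s2,a,right)
state=s2 head=2 tape=ba[_]ccb   (s2,_)→(s3,c,left)
state=s3 head=1 tape=b[a]cccb   (s3,a)→(s2,a,left)
state=s2 head=0 tape=[b]acccb   (s2,b)→(s1,b,right)
state=s1 head=1 tape=b[a]cccb   (s1,a)→(s3,c,left)
state=s3 head=0 tape=[b]ccccb
No transition is defined for (s3, b); M halts in state s3.

s3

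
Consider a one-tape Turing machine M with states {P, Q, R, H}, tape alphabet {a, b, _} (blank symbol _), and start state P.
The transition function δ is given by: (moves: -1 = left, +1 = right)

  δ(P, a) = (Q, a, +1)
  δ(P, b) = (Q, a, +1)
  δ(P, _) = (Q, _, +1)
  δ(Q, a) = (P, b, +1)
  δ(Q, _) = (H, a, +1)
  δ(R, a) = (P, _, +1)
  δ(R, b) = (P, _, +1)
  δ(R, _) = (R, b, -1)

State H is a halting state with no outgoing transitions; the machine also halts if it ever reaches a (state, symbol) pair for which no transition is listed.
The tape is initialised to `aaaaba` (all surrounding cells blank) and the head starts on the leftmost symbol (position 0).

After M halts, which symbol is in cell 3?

state=P head=0 tape=[a]aaaba___   (P,a)→(Q,a,+1)
state=Q head=1 tape=a[a]aaba___   (Q,a)→(P,b,+1)
state=P head=2 tape=ab[a]aba___   (P,a)→(Q,a,+1)
state=Q head=3 tape=aba[a]ba___   (Q,a)→(P,b,+1)
state=P head=4 tape=abab[b]a___   (P,b)→(Q,a,+1)
state=Q head=5 tape=ababa[a]___   (Q,a)→(P,b,+1)
state=P head=6 tape=ababab[_]__   (P,_)→(Q,_,+1)
state=Q head=7 tape=ababab_[_]_   (Q,_)→(H,a,+1)
state=H head=8 tape=ababab_a[_]
Cell 3 holds b when M halts.

b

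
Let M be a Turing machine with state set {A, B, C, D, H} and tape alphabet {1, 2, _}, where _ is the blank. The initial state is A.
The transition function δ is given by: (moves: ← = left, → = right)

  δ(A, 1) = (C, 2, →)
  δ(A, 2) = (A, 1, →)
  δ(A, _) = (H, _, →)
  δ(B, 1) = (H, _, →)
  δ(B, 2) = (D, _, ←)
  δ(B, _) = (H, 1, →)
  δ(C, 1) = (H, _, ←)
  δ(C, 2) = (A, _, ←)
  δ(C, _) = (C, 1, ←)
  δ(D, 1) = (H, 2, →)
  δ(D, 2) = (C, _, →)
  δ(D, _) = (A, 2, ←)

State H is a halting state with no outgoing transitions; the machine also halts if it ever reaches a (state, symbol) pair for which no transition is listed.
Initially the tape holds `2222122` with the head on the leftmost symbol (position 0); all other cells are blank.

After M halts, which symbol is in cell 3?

state=A head=0 tape=[2]222122   (A,2)→(A,1,→)
state=A head=1 tape=1[2]22122   (A,2)→(A,1,→)
state=A head=2 tape=11[2]2122   (A,2)→(A,1,→)
state=A head=3 tape=111[2]122   (A,2)→(A,1,→)
state=A head=4 tape=1111[1]22   (A,1)→(C,2,→)
state=C head=5 tape=11112[2]2   (C,2)→(A,_,←)
state=A head=4 tape=1111[2]_2   (A,2)→(A,1,→)
state=A head=5 tape=11111[_]2   (A,_)→(H,_,→)
state=H head=6 tape=11111_[2]
Cell 3 holds 1 when M halts.

1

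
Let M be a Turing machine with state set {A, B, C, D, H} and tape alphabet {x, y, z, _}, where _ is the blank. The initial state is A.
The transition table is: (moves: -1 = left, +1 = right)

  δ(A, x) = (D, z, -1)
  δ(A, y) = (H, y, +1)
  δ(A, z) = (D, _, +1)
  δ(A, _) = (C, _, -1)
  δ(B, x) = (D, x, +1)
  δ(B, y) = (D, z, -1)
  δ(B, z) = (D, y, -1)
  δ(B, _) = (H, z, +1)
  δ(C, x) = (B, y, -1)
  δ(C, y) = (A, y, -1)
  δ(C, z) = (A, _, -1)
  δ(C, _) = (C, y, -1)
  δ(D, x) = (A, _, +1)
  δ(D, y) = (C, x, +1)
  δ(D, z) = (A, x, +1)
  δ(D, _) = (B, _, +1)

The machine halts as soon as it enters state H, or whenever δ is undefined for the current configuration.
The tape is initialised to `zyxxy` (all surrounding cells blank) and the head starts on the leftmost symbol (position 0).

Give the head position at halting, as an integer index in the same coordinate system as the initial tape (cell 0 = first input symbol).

state=A head=0 tape=[z]yxxy_   (A,z)→(D,_,+1)
state=D head=1 tape=_[y]xxy_   (D,y)→(C,x,+1)
state=C head=2 tape=_x[x]xy_   (C,x)→(B,y,-1)
state=B head=1 tape=_[x]yxy_   (B,x)→(D,x,+1)
state=D head=2 tape=_x[y]xy_   (D,y)→(C,x,+1)
state=C head=3 tape=_xx[x]y_   (C,x)→(B,y,-1)
state=B head=2 tape=_x[x]yy_   (B,x)→(D,x,+1)
state=D head=3 tape=_xx[y]y_   (D,y)→(C,x,+1)
state=C head=4 tape=_xxx[y]_   (C,y)→(A,y,-1)
state=A head=3 tape=_xx[x]y_   (A,x)→(D,z,-1)
state=D head=2 tape=_x[x]zy_   (D,x)→(A,_,+1)
state=A head=3 tape=_x_[z]y_   (A,z)→(D,_,+1)
state=D head=4 tape=_x__[y]_   (D,y)→(C,x,+1)
state=C head=5 tape=_x__x[_]   (C,_)→(C,y,-1)
state=C head=4 tape=_x__[x]y   (C,x)→(B,y,-1)
state=B head=3 tape=_x_[_]yy   (B,_)→(H,z,+1)
state=H head=4 tape=_x_z[y]y
At halt the head is at cell 4.

4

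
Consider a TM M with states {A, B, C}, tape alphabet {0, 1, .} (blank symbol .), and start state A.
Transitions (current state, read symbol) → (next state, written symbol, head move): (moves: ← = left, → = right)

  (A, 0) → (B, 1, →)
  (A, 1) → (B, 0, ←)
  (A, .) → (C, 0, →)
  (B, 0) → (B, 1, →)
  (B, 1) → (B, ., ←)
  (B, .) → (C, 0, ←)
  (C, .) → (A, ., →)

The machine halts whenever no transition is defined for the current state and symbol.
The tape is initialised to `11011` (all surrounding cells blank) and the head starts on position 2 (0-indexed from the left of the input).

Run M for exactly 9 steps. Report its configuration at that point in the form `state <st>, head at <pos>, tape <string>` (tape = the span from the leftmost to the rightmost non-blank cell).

state C, head at -1, tape 10...1

A | ..11[0]11   read 0 → write 1, move →, go to B
B | ..111[1]1   read 1 → write ., move ←, go to B
B | ..11[1].1   read 1 → write ., move ←, go to B
B | ..1[1]..1   read 1 → write ., move ←, go to B
B | ..[1]...1   read 1 → write ., move ←, go to B
B | .[.]....1   read . → write 0, move ←, go to C
C | [.]0....1   read . → write ., move →, go to A
A | .[0]....1   read 0 → write 1, move →, go to B
B | .1[.]...1   read . → write 0, move ←, go to C
C | .[1]0...1
After 9 steps: state C, head at -1, tape 10...1.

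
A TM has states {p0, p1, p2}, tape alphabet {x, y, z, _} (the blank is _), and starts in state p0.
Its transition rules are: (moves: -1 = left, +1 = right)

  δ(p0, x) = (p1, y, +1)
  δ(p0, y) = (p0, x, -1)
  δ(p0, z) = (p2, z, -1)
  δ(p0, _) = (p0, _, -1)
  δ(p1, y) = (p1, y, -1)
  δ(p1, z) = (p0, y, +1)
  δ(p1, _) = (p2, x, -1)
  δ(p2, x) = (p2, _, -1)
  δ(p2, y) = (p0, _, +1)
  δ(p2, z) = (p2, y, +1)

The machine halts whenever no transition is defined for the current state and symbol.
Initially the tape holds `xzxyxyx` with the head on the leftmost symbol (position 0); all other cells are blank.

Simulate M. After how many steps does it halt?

8

p0 | __[x]zxyxyx   read x → write y, move +1, go to p1
p1 | __y[z]xyxyx   read z → write y, move +1, go to p0
p0 | __yy[x]yxyx   read x → write y, move +1, go to p1
p1 | __yyy[y]xyx   read y → write y, move -1, go to p1
p1 | __yy[y]yxyx   read y → write y, move -1, go to p1
p1 | __y[y]yyxyx   read y → write y, move -1, go to p1
p1 | __[y]yyyxyx   read y → write y, move -1, go to p1
p1 | _[_]yyyyxyx   read _ → write x, move -1, go to p2
p2 | [_]xyyyyxyx
M halts after 8 transitions.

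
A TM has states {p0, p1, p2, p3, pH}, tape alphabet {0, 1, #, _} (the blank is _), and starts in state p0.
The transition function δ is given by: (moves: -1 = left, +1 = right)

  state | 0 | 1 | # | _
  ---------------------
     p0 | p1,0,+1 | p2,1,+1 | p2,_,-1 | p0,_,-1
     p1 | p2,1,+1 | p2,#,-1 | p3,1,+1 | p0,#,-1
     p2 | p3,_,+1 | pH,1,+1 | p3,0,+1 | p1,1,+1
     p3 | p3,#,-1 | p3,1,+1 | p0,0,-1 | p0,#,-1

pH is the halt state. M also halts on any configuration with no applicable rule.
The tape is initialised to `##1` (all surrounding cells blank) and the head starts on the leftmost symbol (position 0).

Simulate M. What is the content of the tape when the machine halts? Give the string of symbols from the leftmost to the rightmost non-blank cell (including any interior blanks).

1011

p0 | _[#]#1_   read # → write _, move -1, go to p2
p2 | [_]_#1_   read _ → write 1, move +1, go to p1
p1 | 1[_]#1_   read _ → write #, move -1, go to p0
p0 | [1]##1_   read 1 → write 1, move +1, go to p2
p2 | 1[#]#1_   read # → write 0, move +1, go to p3
p3 | 10[#]1_   read # → write 0, move -1, go to p0
p0 | 1[0]01_   read 0 → write 0, move +1, go to p1
p1 | 10[0]1_   read 0 → write 1, move +1, go to p2
p2 | 101[1]_   read 1 → write 1, move +1, go to pH
pH | 1011[_]
The non-blank tape span at halt is 1011.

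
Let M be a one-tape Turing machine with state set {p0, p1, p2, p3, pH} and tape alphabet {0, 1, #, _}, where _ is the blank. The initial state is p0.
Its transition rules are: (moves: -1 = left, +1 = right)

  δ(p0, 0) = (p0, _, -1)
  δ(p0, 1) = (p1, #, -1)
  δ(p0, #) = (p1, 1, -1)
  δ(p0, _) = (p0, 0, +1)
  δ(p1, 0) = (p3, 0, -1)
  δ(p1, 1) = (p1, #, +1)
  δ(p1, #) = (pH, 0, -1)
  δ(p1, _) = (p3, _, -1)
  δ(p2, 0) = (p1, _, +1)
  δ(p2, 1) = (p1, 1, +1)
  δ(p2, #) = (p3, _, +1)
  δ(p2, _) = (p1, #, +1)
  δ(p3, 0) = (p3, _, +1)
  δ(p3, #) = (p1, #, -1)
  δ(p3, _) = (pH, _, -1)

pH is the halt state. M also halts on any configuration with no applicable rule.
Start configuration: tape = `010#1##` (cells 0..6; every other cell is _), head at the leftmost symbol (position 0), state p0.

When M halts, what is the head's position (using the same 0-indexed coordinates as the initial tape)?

-2

state=p0 head=0 tape=__[0]10#1##   (p0,0)→(p0,_,-1)
state=p0 head=-1 tape=_[_]_10#1##   (p0,_)→(p0,0,+1)
state=p0 head=0 tape=_0[_]10#1##   (p0,_)→(p0,0,+1)
state=p0 head=1 tape=_00[1]0#1##   (p0,1)→(p1,#,-1)
state=p1 head=0 tape=_0[0]#0#1##   (p1,0)→(p3,0,-1)
state=p3 head=-1 tape=_[0]0#0#1##   (p3,0)→(p3,_,+1)
state=p3 head=0 tape=__[0]#0#1##   (p3,0)→(p3,_,+1)
state=p3 head=1 tape=___[#]0#1##   (p3,#)→(p1,#,-1)
state=p1 head=0 tape=__[_]#0#1##   (p1,_)→(p3,_,-1)
state=p3 head=-1 tape=_[_]_#0#1##   (p3,_)→(pH,_,-1)
state=pH head=-2 tape=[_]__#0#1##
At halt the head is at cell -2.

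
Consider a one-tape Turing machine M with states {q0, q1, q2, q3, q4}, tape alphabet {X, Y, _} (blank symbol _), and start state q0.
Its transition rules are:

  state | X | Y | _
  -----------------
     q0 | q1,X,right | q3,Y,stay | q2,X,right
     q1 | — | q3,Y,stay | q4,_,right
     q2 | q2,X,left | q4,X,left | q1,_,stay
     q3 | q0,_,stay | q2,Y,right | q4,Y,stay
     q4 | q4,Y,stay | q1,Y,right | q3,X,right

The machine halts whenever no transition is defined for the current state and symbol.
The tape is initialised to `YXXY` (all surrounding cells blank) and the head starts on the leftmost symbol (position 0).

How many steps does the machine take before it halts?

14

q0 | __[Y]XXY   read Y → write Y, move stay, go to q3
q3 | __[Y]XXY   read Y → write Y, move right, go to q2
q2 | __Y[X]XY   read X → write X, move left, go to q2
q2 | __[Y]XXY   read Y → write X, move left, go to q4
q4 | _[_]XXXY   read _ → write X, move right, go to q3
q3 | _X[X]XXY   read X → write _, move stay, go to q0
q0 | _X[_]XXY   read _ → write X, move right, go to q2
q2 | _XX[X]XY   read X → write X, move left, go to q2
q2 | _X[X]XXY   read X → write X, move left, go to q2
q2 | _[X]XXXY   read X → write X, move left, go to q2
q2 | [_]XXXXY   read _ → write _, move stay, go to q1
q1 | [_]XXXXY   read _ → write _, move right, go to q4
q4 | _[X]XXXY   read X → write Y, move stay, go to q4
q4 | _[Y]XXXY   read Y → write Y, move right, go to q1
q1 | _Y[X]XXY
M halts after 14 transitions.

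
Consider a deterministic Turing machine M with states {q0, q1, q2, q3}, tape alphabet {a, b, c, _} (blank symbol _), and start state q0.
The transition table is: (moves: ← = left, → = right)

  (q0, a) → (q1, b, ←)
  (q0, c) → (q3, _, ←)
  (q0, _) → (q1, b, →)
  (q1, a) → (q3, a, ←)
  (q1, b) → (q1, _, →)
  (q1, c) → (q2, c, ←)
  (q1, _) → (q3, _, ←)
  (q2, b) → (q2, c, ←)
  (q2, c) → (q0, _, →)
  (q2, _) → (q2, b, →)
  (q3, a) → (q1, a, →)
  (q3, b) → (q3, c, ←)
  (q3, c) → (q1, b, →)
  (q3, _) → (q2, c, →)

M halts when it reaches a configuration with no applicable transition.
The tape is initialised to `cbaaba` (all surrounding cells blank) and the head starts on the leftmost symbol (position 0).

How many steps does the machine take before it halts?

state=q0 head=0 tape=__[c]baaba   (q0,c)→(q3,_,←)
state=q3 head=-1 tape=_[_]_baaba   (q3,_)→(q2,c,→)
state=q2 head=0 tape=_c[_]baaba   (q2,_)→(q2,b,→)
state=q2 head=1 tape=_cb[b]aaba   (q2,b)→(q2,c,←)
state=q2 head=0 tape=_c[b]caaba   (q2,b)→(q2,c,←)
state=q2 head=-1 tape=_[c]ccaaba   (q2,c)→(q0,_,→)
state=q0 head=0 tape=__[c]caaba   (q0,c)→(q3,_,←)
state=q3 head=-1 tape=_[_]_caaba   (q3,_)→(q2,c,→)
state=q2 head=0 tape=_c[_]caaba   (q2,_)→(q2,b,→)
state=q2 head=1 tape=_cb[c]aaba   (q2,c)→(q0,_,→)
state=q0 head=2 tape=_cb_[a]aba   (q0,a)→(q1,b,←)
state=q1 head=1 tape=_cb[_]baba   (q1,_)→(q3,_,←)
state=q3 head=0 tape=_c[b]_baba   (q3,b)→(q3,c,←)
state=q3 head=-1 tape=_[c]c_baba   (q3,c)→(q1,b,→)
state=q1 head=0 tape=_b[c]_baba   (q1,c)→(q2,c,←)
state=q2 head=-1 tape=_[b]c_baba   (q2,b)→(q2,c,←)
state=q2 head=-2 tape=[_]cc_baba   (q2,_)→(q2,b,→)
state=q2 head=-1 tape=b[c]c_baba   (q2,c)→(q0,_,→)
state=q0 head=0 tape=b_[c]_baba   (q0,c)→(q3,_,←)
state=q3 head=-1 tape=b[_]__baba   (q3,_)→(q2,c,→)
state=q2 head=0 tape=bc[_]_baba   (q2,_)→(q2,b,→)
state=q2 head=1 tape=bcb[_]baba   (q2,_)→(q2,b,→)
state=q2 head=2 tape=bcbb[b]aba   (q2,b)→(q2,c,←)
state=q2 head=1 tape=bcb[b]caba   (q2,b)→(q2,c,←)
state=q2 head=0 tape=bc[b]ccaba   (q2,b)→(q2,c,←)
state=q2 head=-1 tape=b[c]cccaba   (q2,c)→(q0,_,→)
state=q0 head=0 tape=b_[c]ccaba   (q0,c)→(q3,_,←)
state=q3 head=-1 tape=b[_]_ccaba   (q3,_)→(q2,c,→)
state=q2 head=0 tape=bc[_]ccaba   (q2,_)→(q2,b,→)
state=q2 head=1 tape=bcb[c]caba   (q2,c)→(q0,_,→)
state=q0 head=2 tape=bcb_[c]aba   (q0,c)→(q3,_,←)
state=q3 head=1 tape=bcb[_]_aba   (q3,_)→(q2,c,→)
state=q2 head=2 tape=bcbc[_]aba   (q2,_)→(q2,b,→)
state=q2 head=3 tape=bcbcb[a]ba
M halts after 33 transitions.

33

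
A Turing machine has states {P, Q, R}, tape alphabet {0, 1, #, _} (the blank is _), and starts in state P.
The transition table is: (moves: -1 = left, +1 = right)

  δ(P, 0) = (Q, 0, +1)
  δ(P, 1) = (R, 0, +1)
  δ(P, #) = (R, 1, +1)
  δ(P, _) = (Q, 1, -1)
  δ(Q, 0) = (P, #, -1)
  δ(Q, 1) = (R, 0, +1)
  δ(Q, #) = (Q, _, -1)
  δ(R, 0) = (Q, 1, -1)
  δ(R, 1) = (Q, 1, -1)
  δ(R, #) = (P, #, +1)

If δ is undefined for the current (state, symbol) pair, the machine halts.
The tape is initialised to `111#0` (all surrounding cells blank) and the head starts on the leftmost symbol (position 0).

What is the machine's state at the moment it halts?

P | __[1]11#0   read 1 → write 0, move +1, go to R
R | __0[1]1#0   read 1 → write 1, move -1, go to Q
Q | __[0]11#0   read 0 → write #, move -1, go to P
P | _[_]#11#0   read _ → write 1, move -1, go to Q
Q | [_]1#11#0
No transition is defined for (Q, _); M halts in state Q.

Q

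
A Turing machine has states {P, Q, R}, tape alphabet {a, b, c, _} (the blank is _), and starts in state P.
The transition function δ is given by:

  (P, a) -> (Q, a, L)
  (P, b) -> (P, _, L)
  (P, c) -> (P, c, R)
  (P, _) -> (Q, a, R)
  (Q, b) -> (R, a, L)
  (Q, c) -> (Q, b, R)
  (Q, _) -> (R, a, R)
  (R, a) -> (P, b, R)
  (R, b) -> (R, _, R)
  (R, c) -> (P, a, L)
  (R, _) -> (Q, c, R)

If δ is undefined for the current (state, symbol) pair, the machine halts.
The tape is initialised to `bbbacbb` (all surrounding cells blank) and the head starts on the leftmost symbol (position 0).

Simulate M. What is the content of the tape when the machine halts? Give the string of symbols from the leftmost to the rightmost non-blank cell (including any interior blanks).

aacaaaaa

P | _[b]bbacbb   read b → write _, move L, go to P
P | [_]_bbacbb   read _ → write a, move R, go to Q
Q | a[_]bbacbb   read _ → write a, move R, go to R
R | aa[b]bacbb   read b → write _, move R, go to R
R | aa_[b]acbb   read b → write _, move R, go to R
R | aa__[a]cbb   read a → write b, move R, go to P
P | aa__b[c]bb   read c → write c, move R, go to P
P | aa__bc[b]b   read b → write _, move L, go to P
P | aa__b[c]_b   read c → write c, move R, go to P
P | aa__bc[_]b   read _ → write a, move R, go to Q
Q | aa__bca[b]   read b → write a, move L, go to R
R | aa__bc[a]a   read a → write b, move R, go to P
P | aa__bcb[a]   read a → write a, move L, go to Q
Q | aa__bc[b]a   read b → write a, move L, go to R
R | aa__b[c]aa   read c → write a, move L, go to P
P | aa__[b]aaa   read b → write _, move L, go to P
P | aa_[_]_aaa   read _ → write a, move R, go to Q
Q | aa_a[_]aaa   read _ → write a, move R, go to R
R | aa_aa[a]aa   read a → write b, move R, go to P
P | aa_aab[a]a   read a → write a, move L, go to Q
Q | aa_aa[b]aa   read b → write a, move L, go to R
R | aa_a[a]aaa   read a → write b, move R, go to P
P | aa_ab[a]aa   read a → write a, move L, go to Q
Q | aa_a[b]aaa   read b → write a, move L, go to R
R | aa_[a]aaaa   read a → write b, move R, go to P
P | aa_b[a]aaa   read a → write a, move L, go to Q
Q | aa_[b]aaaa   read b → write a, move L, go to R
R | aa[_]aaaaa   read _ → write c, move R, go to Q
Q | aac[a]aaaa
The non-blank tape span at halt is aacaaaaa.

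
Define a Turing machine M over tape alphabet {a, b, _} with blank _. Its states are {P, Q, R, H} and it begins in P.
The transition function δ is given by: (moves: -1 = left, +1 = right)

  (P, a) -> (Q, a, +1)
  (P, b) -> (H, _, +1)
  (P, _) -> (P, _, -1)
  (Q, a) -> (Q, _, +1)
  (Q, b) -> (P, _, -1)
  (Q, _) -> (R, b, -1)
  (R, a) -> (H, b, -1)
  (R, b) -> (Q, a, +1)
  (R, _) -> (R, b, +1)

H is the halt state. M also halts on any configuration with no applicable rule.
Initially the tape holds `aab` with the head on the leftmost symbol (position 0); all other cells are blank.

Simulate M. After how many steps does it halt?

P | _[a]ab   read a → write a, move +1, go to Q
Q | _a[a]b   read a → write _, move +1, go to Q
Q | _a_[b]   read b → write _, move -1, go to P
P | _a[_]_   read _ → write _, move -1, go to P
P | _[a]__   read a → write a, move +1, go to Q
Q | _a[_]_   read _ → write b, move -1, go to R
R | _[a]b_   read a → write b, move -1, go to H
H | [_]bb_
M halts after 7 transitions.

7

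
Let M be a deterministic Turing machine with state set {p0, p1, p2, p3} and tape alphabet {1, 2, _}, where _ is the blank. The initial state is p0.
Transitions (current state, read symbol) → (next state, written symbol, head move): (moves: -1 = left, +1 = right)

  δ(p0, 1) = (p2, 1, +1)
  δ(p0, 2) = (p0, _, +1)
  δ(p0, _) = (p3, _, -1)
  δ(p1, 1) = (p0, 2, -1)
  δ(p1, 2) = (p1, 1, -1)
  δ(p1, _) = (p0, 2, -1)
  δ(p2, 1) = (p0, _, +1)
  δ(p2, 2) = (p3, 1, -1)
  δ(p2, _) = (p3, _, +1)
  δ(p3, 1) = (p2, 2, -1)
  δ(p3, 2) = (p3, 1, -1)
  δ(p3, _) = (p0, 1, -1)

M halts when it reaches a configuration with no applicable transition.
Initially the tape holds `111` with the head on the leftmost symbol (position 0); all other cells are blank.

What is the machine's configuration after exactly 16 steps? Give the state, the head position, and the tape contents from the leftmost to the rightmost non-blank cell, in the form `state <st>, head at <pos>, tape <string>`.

state=p0 head=0 tape=[1]11__   (p0,1)→(p2,1,+1)
state=p2 head=1 tape=1[1]1__   (p2,1)→(p0,_,+1)
state=p0 head=2 tape=1_[1]__   (p0,1)→(p2,1,+1)
state=p2 head=3 tape=1_1[_]_   (p2,_)→(p3,_,+1)
state=p3 head=4 tape=1_1_[_]   (p3,_)→(p0,1,-1)
state=p0 head=3 tape=1_1[_]1   (p0,_)→(p3,_,-1)
state=p3 head=2 tape=1_[1]_1   (p3,1)→(p2,2,-1)
state=p2 head=1 tape=1[_]2_1   (p2,_)→(p3,_,+1)
state=p3 head=2 tape=1_[2]_1   (p3,2)→(p3,1,-1)
state=p3 head=1 tape=1[_]1_1   (p3,_)→(p0,1,-1)
state=p0 head=0 tape=[1]11_1   (p0,1)→(p2,1,+1)
state=p2 head=1 tape=1[1]1_1   (p2,1)→(p0,_,+1)
state=p0 head=2 tape=1_[1]_1   (p0,1)→(p2,1,+1)
state=p2 head=3 tape=1_1[_]1   (p2,_)→(p3,_,+1)
state=p3 head=4 tape=1_1_[1]   (p3,1)→(p2,2,-1)
state=p2 head=3 tape=1_1[_]2   (p2,_)→(p3,_,+1)
state=p3 head=4 tape=1_1_[2]
After 16 steps: state p3, head at 4, tape 1_1_2.

state p3, head at 4, tape 1_1_2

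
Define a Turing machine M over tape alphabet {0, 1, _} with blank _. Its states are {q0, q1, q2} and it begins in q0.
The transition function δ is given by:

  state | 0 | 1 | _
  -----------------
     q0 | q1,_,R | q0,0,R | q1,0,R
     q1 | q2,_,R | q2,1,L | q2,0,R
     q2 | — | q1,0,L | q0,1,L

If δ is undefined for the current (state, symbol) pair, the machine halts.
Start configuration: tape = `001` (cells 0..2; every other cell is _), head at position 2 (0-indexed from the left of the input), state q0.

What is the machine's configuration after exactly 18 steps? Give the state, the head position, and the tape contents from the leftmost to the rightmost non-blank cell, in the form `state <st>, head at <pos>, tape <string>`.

state q2, head at 0, tape 11111

q0 | 00[1]___   read 1 → write 0, move R, go to q0
q0 | 000[_]__   read _ → write 0, move R, go to q1
q1 | 0000[_]_   read _ → write 0, move R, go to q2
q2 | 00000[_]   read _ → write 1, move L, go to q0
q0 | 0000[0]1   read 0 → write _, move R, go to q1
q1 | 0000_[1]   read 1 → write 1, move L, go to q2
q2 | 0000[_]1   read _ → write 1, move L, go to q0
q0 | 000[0]11   read 0 → write _, move R, go to q1
q1 | 000_[1]1   read 1 → write 1, move L, go to q2
q2 | 000[_]11   read _ → write 1, move L, go to q0
q0 | 00[0]111   read 0 → write _, move R, go to q1
q1 | 00_[1]11   read 1 → write 1, move L, go to q2
q2 | 00[_]111   read _ → write 1, move L, go to q0
q0 | 0[0]1111   read 0 → write _, move R, go to q1
q1 | 0_[1]111   read 1 → write 1, move L, go to q2
q2 | 0[_]1111   read _ → write 1, move L, go to q0
q0 | [0]11111   read 0 → write _, move R, go to q1
q1 | _[1]1111   read 1 → write 1, move L, go to q2
q2 | [_]11111
After 18 steps: state q2, head at 0, tape 11111.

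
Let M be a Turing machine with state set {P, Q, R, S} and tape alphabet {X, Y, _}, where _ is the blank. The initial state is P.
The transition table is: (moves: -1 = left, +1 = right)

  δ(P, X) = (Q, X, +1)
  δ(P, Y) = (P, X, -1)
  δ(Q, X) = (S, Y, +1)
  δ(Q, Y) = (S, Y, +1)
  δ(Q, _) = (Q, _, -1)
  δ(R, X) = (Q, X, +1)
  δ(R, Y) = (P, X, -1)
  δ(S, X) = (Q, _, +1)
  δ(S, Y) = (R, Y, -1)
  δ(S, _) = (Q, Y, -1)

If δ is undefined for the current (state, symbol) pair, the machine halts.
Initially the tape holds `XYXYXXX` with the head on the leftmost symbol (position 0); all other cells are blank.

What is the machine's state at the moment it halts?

state=P head=0 tape=[X]YXYXXX_   (P,X)→(Q,X,+1)
state=Q head=1 tape=X[Y]XYXXX_   (Q,Y)→(S,Y,+1)
state=S head=2 tape=XY[X]YXXX_   (S,X)→(Q,_,+1)
state=Q head=3 tape=XY_[Y]XXX_   (Q,Y)→(S,Y,+1)
state=S head=4 tape=XY_Y[X]XX_   (S,X)→(Q,_,+1)
state=Q head=5 tape=XY_Y_[X]X_   (Q,X)→(S,Y,+1)
state=S head=6 tape=XY_Y_Y[X]_   (S,X)→(Q,_,+1)
state=Q head=7 tape=XY_Y_Y_[_]   (Q,_)→(Q,_,-1)
state=Q head=6 tape=XY_Y_Y[_]_   (Q,_)→(Q,_,-1)
state=Q head=5 tape=XY_Y_[Y]__   (Q,Y)→(S,Y,+1)
state=S head=6 tape=XY_Y_Y[_]_   (S,_)→(Q,Y,-1)
state=Q head=5 tape=XY_Y_[Y]Y_   (Q,Y)→(S,Y,+1)
state=S head=6 tape=XY_Y_Y[Y]_   (S,Y)→(R,Y,-1)
state=R head=5 tape=XY_Y_[Y]Y_   (R,Y)→(P,X,-1)
state=P head=4 tape=XY_Y[_]XY_
No transition is defined for (P, _); M halts in state P.

P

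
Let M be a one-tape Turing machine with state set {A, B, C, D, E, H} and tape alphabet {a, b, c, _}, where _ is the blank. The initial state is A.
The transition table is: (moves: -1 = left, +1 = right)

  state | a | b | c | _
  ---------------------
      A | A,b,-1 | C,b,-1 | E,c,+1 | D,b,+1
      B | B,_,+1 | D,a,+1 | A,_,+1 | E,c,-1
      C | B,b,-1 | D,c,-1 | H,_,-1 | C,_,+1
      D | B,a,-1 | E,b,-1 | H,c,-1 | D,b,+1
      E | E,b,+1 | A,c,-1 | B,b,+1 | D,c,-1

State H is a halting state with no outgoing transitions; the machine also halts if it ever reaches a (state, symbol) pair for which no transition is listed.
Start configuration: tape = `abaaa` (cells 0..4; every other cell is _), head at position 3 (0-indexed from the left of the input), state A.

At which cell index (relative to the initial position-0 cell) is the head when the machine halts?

state=A head=3 tape=___aba[a]a   (A,a)→(A,b,-1)
state=A head=2 tape=___ab[a]ba   (A,a)→(A,b,-1)
state=A head=1 tape=___a[b]bba   (A,b)→(C,b,-1)
state=C head=0 tape=___[a]bbba   (C,a)→(B,b,-1)
state=B head=-1 tape=__[_]bbbba   (B,_)→(E,c,-1)
state=E head=-2 tape=_[_]cbbbba   (E,_)→(D,c,-1)
state=D head=-3 tape=[_]ccbbbba   (D,_)→(D,b,+1)
state=D head=-2 tape=b[c]cbbbba   (D,c)→(H,c,-1)
state=H head=-3 tape=[b]ccbbbba
At halt the head is at cell -3.

-3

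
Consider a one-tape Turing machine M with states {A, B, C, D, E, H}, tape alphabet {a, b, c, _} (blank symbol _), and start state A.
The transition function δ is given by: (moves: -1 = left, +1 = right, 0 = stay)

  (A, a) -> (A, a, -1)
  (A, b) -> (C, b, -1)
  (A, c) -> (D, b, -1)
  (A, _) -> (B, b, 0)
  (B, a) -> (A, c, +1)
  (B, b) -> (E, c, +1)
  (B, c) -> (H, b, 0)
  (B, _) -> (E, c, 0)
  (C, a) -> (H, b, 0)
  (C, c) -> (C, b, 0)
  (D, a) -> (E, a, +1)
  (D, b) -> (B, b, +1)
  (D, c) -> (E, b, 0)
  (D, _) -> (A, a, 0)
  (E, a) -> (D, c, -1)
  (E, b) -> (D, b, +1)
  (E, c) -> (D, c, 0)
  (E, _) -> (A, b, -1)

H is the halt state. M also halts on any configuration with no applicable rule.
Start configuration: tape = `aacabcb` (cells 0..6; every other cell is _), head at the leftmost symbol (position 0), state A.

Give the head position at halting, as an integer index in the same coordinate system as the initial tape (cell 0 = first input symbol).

6

A | _[a]acabcb__   read a → write a, move -1, go to A
A | [_]aacabcb__   read _ → write b, move 0, go to B
B | [b]aacabcb__   read b → write c, move +1, go to E
E | c[a]acabcb__   read a → write c, move -1, go to D
D | [c]cacabcb__   read c → write b, move 0, go to E
E | [b]cacabcb__   read b → write b, move +1, go to D
D | b[c]acabcb__   read c → write b, move 0, go to E
E | b[b]acabcb__   read b → write b, move +1, go to D
D | bb[a]cabcb__   read a → write a, move +1, go to E
E | bba[c]abcb__   read c → write c, move 0, go to D
D | bba[c]abcb__   read c → write b, move 0, go to E
E | bba[b]abcb__   read b → write b, move +1, go to D
D | bbab[a]bcb__   read a → write a, move +1, go to E
E | bbaba[b]cb__   read b → write b, move +1, go to D
D | bbabab[c]b__   read c → write b, move 0, go to E
E | bbabab[b]b__   read b → write b, move +1, go to D
D | bbababb[b]__   read b → write b, move +1, go to B
B | bbababbb[_]_   read _ → write c, move 0, go to E
E | bbababbb[c]_   read c → write c, move 0, go to D
D | bbababbb[c]_   read c → write b, move 0, go to E
E | bbababbb[b]_   read b → write b, move +1, go to D
D | bbababbbb[_]   read _ → write a, move 0, go to A
A | bbababbbb[a]   read a → write a, move -1, go to A
A | bbababbb[b]a   read b → write b, move -1, go to C
C | bbababb[b]ba
At halt the head is at cell 6.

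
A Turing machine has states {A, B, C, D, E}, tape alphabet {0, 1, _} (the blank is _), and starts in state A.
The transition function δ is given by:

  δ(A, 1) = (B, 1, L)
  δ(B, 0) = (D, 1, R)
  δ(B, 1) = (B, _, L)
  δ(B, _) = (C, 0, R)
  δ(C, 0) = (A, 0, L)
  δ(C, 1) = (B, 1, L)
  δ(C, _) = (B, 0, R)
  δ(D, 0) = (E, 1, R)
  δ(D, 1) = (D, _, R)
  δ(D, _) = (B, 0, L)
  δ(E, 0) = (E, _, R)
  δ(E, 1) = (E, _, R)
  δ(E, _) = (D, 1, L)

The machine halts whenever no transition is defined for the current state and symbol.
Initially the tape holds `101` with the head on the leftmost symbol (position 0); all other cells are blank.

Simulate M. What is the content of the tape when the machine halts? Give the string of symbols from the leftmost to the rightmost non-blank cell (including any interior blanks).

100100

state=A head=0 tape=_[1]01__   (A,1)→(B,1,L)
state=B head=-1 tape=[_]101__   (B,_)→(C,0,R)
state=C head=0 tape=0[1]01__   (C,1)→(B,1,L)
state=B head=-1 tape=[0]101__   (B,0)→(D,1,R)
state=D head=0 tape=1[1]01__   (D,1)→(D,_,R)
state=D head=1 tape=1_[0]1__   (D,0)→(E,1,R)
state=E head=2 tape=1_1[1]__   (E,1)→(E,_,R)
state=E head=3 tape=1_1_[_]_   (E,_)→(D,1,L)
state=D head=2 tape=1_1[_]1_   (D,_)→(B,0,L)
state=B head=1 tape=1_[1]01_   (B,1)→(B,_,L)
state=B head=0 tape=1[_]_01_   (B,_)→(C,0,R)
state=C head=1 tape=10[_]01_   (C,_)→(B,0,R)
state=B head=2 tape=100[0]1_   (B,0)→(D,1,R)
state=D head=3 tape=1001[1]_   (D,1)→(D,_,R)
state=D head=4 tape=1001_[_]   (D,_)→(B,0,L)
state=B head=3 tape=1001[_]0   (B,_)→(C,0,R)
state=C head=4 tape=10010[0]   (C,0)→(A,0,L)
state=A head=3 tape=1001[0]0
The non-blank tape span at halt is 100100.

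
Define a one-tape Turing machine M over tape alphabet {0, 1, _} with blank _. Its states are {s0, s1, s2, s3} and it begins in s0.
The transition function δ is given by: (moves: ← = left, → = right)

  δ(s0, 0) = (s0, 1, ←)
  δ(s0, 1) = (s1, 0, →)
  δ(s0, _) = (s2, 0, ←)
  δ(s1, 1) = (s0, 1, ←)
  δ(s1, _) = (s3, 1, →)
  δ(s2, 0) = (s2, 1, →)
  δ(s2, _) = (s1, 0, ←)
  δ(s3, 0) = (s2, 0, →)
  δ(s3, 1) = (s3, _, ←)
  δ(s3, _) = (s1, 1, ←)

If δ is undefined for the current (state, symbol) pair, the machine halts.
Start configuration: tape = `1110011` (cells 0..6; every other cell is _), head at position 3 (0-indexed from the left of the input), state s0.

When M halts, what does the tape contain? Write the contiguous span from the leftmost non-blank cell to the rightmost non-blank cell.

state=s0 head=3 tape=___111[0]011   (s0,0)→(s0,1,←)
state=s0 head=2 tape=___11[1]1011   (s0,1)→(s1,0,→)
state=s1 head=3 tape=___110[1]011   (s1,1)→(s0,1,←)
state=s0 head=2 tape=___11[0]1011   (s0,0)→(s0,1,←)
state=s0 head=1 tape=___1[1]11011   (s0,1)→(s1,0,→)
state=s1 head=2 tape=___10[1]1011   (s1,1)→(s0,1,←)
state=s0 head=1 tape=___1[0]11011   (s0,0)→(s0,1,←)
state=s0 head=0 tape=___[1]111011   (s0,1)→(s1,0,→)
state=s1 head=1 tape=___0[1]11011   (s1,1)→(s0,1,←)
state=s0 head=0 tape=___[0]111011   (s0,0)→(s0,1,←)
state=s0 head=-1 tape=__[_]1111011   (s0,_)→(s2,0,←)
state=s2 head=-2 tape=_[_]01111011   (s2,_)→(s1,0,←)
state=s1 head=-3 tape=[_]001111011   (s1,_)→(s3,1,→)
state=s3 head=-2 tape=1[0]01111011   (s3,0)→(s2,0,→)
state=s2 head=-1 tape=10[0]1111011   (s2,0)→(s2,1,→)
state=s2 head=0 tape=101[1]111011
The non-blank tape span at halt is 1011111011.

1011111011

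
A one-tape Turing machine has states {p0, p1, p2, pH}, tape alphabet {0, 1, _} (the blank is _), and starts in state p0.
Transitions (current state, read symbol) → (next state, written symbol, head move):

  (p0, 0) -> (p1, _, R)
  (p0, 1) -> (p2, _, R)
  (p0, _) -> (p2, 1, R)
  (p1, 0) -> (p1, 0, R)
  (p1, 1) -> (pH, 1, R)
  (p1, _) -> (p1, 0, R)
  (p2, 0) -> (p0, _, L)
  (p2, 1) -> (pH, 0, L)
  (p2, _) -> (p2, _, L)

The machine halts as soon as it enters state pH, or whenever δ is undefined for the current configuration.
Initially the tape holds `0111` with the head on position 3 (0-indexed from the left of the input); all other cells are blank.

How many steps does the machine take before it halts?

4

p0 | 011[1]_   read 1 → write _, move R, go to p2
p2 | 011_[_]   read _ → write _, move L, go to p2
p2 | 011[_]_   read _ → write _, move L, go to p2
p2 | 01[1]__   read 1 → write 0, move L, go to pH
pH | 0[1]0__
M halts after 4 transitions.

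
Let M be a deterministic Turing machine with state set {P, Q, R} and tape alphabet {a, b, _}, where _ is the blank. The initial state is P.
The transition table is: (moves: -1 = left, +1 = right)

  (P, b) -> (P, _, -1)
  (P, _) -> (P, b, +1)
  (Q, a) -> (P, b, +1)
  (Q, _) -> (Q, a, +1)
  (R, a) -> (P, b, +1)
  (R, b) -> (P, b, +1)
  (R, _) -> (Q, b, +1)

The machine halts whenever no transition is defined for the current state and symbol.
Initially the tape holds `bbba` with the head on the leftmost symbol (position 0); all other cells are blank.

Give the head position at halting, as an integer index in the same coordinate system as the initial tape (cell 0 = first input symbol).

3

P | ___[b]bba   read b → write _, move -1, go to P
P | __[_]_bba   read _ → write b, move +1, go to P
P | __b[_]bba   read _ → write b, move +1, go to P
P | __bb[b]ba   read b → write _, move -1, go to P
P | __b[b]_ba   read b → write _, move -1, go to P
P | __[b]__ba   read b → write _, move -1, go to P
P | _[_]___ba   read _ → write b, move +1, go to P
P | _b[_]__ba   read _ → write b, move +1, go to P
P | _bb[_]_ba   read _ → write b, move +1, go to P
P | _bbb[_]ba   read _ → write b, move +1, go to P
P | _bbbb[b]a   read b → write _, move -1, go to P
P | _bbb[b]_a   read b → write _, move -1, go to P
P | _bb[b]__a   read b → write _, move -1, go to P
P | _b[b]___a   read b → write _, move -1, go to P
P | _[b]____a   read b → write _, move -1, go to P
P | [_]_____a   read _ → write b, move +1, go to P
P | b[_]____a   read _ → write b, move +1, go to P
P | bb[_]___a   read _ → write b, move +1, go to P
P | bbb[_]__a   read _ → write b, move +1, go to P
P | bbbb[_]_a   read _ → write b, move +1, go to P
P | bbbbb[_]a   read _ → write b, move +1, go to P
P | bbbbbb[a]
At halt the head is at cell 3.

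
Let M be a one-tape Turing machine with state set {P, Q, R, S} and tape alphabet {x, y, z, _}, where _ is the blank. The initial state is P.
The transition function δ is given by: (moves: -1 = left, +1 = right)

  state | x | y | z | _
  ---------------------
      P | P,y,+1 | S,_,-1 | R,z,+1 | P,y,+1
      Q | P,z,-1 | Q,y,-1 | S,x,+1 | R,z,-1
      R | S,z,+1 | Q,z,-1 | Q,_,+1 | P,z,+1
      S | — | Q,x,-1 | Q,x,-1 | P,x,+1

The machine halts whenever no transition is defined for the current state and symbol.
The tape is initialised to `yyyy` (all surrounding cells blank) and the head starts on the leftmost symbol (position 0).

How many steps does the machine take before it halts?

state=P head=0 tape=__[y]yyy   (P,y)→(S,_,-1)
state=S head=-1 tape=_[_]_yyy   (S,_)→(P,x,+1)
state=P head=0 tape=_x[_]yyy   (P,_)→(P,y,+1)
state=P head=1 tape=_xy[y]yy   (P,y)→(S,_,-1)
state=S head=0 tape=_x[y]_yy   (S,y)→(Q,x,-1)
state=Q head=-1 tape=_[x]x_yy   (Q,x)→(P,z,-1)
state=P head=-2 tape=[_]zx_yy   (P,_)→(P,y,+1)
state=P head=-1 tape=y[z]x_yy   (P,z)→(R,z,+1)
state=R head=0 tape=yz[x]_yy   (R,x)→(S,z,+1)
state=S head=1 tape=yzz[_]yy   (S,_)→(P,x,+1)
state=P head=2 tape=yzzx[y]y   (P,y)→(S,_,-1)
state=S head=1 tape=yzz[x]_y
M halts after 11 transitions.

11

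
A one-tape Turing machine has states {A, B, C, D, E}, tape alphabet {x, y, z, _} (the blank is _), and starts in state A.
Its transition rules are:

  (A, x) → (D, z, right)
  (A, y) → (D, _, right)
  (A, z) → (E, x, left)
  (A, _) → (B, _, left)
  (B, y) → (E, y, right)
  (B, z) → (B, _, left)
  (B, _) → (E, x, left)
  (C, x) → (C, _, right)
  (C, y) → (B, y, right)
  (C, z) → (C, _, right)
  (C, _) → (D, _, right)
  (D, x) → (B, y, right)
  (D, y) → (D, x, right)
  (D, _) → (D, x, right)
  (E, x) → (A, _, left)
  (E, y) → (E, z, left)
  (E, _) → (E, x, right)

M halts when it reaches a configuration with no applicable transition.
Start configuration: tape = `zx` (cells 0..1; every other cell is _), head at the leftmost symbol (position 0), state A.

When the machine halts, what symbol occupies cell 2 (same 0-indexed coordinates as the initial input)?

state=A head=0 tape=__[z]x_   (A,z)→(E,x,left)
state=E head=-1 tape=_[_]xx_   (E,_)→(E,x,right)
state=E head=0 tape=_x[x]x_   (E,x)→(A,_,left)
state=A head=-1 tape=_[x]_x_   (A,x)→(D,z,right)
state=D head=0 tape=_z[_]x_   (D,_)→(D,x,right)
state=D head=1 tape=_zx[x]_   (D,x)→(B,y,right)
state=B head=2 tape=_zxy[_]   (B,_)→(E,x,left)
state=E head=1 tape=_zx[y]x   (E,y)→(E,z,left)
state=E head=0 tape=_z[x]zx   (E,x)→(A,_,left)
state=A head=-1 tape=_[z]_zx   (A,z)→(E,x,left)
state=E head=-2 tape=[_]x_zx   (E,_)→(E,x,right)
state=E head=-1 tape=x[x]_zx   (E,x)→(A,_,left)
state=A head=-2 tape=[x]__zx   (A,x)→(D,z,right)
state=D head=-1 tape=z[_]_zx   (D,_)→(D,x,right)
state=D head=0 tape=zx[_]zx   (D,_)→(D,x,right)
state=D head=1 tape=zxx[z]x
Cell 2 holds x when M halts.

x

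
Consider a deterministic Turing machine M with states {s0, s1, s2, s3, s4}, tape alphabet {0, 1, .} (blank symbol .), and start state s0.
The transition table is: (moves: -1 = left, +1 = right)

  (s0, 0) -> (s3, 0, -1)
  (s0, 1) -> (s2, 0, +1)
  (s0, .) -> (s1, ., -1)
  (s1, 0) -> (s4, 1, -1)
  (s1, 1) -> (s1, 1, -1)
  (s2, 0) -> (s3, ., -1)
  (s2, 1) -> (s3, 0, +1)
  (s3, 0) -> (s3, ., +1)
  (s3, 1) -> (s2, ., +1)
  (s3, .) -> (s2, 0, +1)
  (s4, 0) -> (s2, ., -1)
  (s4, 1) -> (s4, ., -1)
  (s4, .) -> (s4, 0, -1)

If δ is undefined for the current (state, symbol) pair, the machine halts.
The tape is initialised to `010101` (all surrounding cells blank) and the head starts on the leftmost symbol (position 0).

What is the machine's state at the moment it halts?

s2

s0 | .[0]10101   read 0 → write 0, move -1, go to s3
s3 | [.]010101   read . → write 0, move +1, go to s2
s2 | 0[0]10101   read 0 → write ., move -1, go to s3
s3 | [0].10101   read 0 → write ., move +1, go to s3
s3 | .[.]10101   read . → write 0, move +1, go to s2
s2 | .0[1]0101   read 1 → write 0, move +1, go to s3
s3 | .00[0]101   read 0 → write ., move +1, go to s3
s3 | .00.[1]01   read 1 → write ., move +1, go to s2
s2 | .00..[0]1   read 0 → write ., move -1, go to s3
s3 | .00.[.].1   read . → write 0, move +1, go to s2
s2 | .00.0[.]1
No transition is defined for (s2, .); M halts in state s2.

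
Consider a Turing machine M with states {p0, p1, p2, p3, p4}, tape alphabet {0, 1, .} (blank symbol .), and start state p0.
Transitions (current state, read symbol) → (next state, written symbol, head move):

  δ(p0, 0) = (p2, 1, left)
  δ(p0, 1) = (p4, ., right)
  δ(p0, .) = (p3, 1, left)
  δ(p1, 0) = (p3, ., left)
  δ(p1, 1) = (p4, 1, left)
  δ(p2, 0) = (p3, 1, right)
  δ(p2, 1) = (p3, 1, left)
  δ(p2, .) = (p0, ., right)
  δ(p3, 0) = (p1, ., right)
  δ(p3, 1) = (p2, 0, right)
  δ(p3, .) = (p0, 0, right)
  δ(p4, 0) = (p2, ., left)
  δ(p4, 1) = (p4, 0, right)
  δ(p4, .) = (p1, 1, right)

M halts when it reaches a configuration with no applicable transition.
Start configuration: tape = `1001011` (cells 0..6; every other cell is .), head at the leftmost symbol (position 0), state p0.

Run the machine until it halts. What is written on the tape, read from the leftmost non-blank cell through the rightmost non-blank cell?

00.10.01

state=p0 head=0 tape=[1]001011..   (p0,1)→(p4,.,right)
state=p4 head=1 tape=.[0]01011..   (p4,0)→(p2,.,left)
state=p2 head=0 tape=[.].01011..   (p2,.)→(p0,.,right)
state=p0 head=1 tape=.[.]01011..   (p0,.)→(p3,1,left)
state=p3 head=0 tape=[.]101011..   (p3,.)→(p0,0,right)
state=p0 head=1 tape=0[1]01011..   (p0,1)→(p4,.,right)
state=p4 head=2 tape=0.[0]1011..   (p4,0)→(p2,.,left)
state=p2 head=1 tape=0[.].1011..   (p2,.)→(p0,.,right)
state=p0 head=2 tape=0.[.]1011..   (p0,.)→(p3,1,left)
state=p3 head=1 tape=0[.]11011..   (p3,.)→(p0,0,right)
state=p0 head=2 tape=00[1]1011..   (p0,1)→(p4,.,right)
state=p4 head=3 tape=00.[1]011..   (p4,1)→(p4,0,right)
state=p4 head=4 tape=00.0[0]11..   (p4,0)→(p2,.,left)
state=p2 head=3 tape=00.[0].11..   (p2,0)→(p3,1,right)
state=p3 head=4 tape=00.1[.]11..   (p3,.)→(p0,0,right)
state=p0 head=5 tape=00.10[1]1..   (p0,1)→(p4,.,right)
state=p4 head=6 tape=00.10.[1]..   (p4,1)→(p4,0,right)
state=p4 head=7 tape=00.10.0[.].   (p4,.)→(p1,1,right)
state=p1 head=8 tape=00.10.01[.]
The non-blank tape span at halt is 00.10.01.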